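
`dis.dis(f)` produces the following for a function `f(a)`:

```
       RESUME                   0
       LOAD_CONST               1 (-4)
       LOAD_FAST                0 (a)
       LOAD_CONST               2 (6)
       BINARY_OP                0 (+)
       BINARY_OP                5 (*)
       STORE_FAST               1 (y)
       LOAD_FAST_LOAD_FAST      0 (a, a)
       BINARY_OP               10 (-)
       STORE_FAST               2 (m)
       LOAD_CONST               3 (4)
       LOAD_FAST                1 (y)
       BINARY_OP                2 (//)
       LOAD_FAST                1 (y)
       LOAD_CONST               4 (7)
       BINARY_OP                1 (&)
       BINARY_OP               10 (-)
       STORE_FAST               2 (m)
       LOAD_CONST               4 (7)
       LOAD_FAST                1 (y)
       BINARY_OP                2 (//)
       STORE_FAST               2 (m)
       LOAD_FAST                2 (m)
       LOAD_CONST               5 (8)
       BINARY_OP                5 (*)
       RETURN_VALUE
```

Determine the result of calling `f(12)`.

-8

LOAD_CONST → push -4. Stack: [-4]
LOAD_FAST a → push 12. Stack: [-4, 12]
LOAD_CONST → push 6. Stack: [-4, 12, 6]
BINARY_OP + → 12 + 6 = 18. Stack: [-4, 18]
BINARY_OP * → -4 * 18 = -72. Stack: [-72]
STORE_FAST y → y=-72. Stack: []
LOAD_FAST_LOAD_FAST a,a → push 12,12. Stack: [12, 12]
BINARY_OP - → 12 - 12 = 0. Stack: [0]
STORE_FAST m → m=0. Stack: []
LOAD_CONST → push 4. Stack: [4]
LOAD_FAST y → push -72. Stack: [4, -72]
BINARY_OP // → 4 // -72 = -1. Stack: [-1]
LOAD_FAST y → push -72. Stack: [-1, -72]
LOAD_CONST → push 7. Stack: [-1, -72, 7]
BINARY_OP & → -72 & 7 = 0. Stack: [-1, 0]
BINARY_OP - → -1 - 0 = -1. Stack: [-1]
STORE_FAST m → m=-1. Stack: []
LOAD_CONST → push 7. Stack: [7]
LOAD_FAST y → push -72. Stack: [7, -72]
BINARY_OP // → 7 // -72 = -1. Stack: [-1]
STORE_FAST m → m=-1. Stack: []
LOAD_FAST m → push -1. Stack: [-1]
LOAD_CONST → push 8. Stack: [-1, 8]
BINARY_OP * → -1 * 8 = -8. Stack: [-8]
RETURN_VALUE → return -8.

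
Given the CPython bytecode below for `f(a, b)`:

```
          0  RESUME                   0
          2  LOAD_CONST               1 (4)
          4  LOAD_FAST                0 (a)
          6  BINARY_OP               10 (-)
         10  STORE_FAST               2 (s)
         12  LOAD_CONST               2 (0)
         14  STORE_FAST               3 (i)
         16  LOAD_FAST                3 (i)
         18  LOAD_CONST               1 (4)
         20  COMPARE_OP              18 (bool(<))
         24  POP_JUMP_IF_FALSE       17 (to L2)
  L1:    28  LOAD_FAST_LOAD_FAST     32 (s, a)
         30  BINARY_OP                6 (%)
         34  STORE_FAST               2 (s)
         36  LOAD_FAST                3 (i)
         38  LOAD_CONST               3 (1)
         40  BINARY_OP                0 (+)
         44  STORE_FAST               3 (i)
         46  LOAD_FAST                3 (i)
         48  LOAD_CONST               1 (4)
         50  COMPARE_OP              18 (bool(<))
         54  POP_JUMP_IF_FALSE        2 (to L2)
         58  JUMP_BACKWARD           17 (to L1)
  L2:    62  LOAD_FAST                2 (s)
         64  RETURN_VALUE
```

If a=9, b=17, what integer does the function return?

LOAD_CONST → push 4. Stack: [4]
LOAD_FAST a → push 9. Stack: [4, 9]
BINARY_OP - → 4 - 9 = -5. Stack: [-5]
STORE_FAST s → s=-5. Stack: []
LOAD_CONST → push 0. Stack: [0]
STORE_FAST i → i=0. Stack: []
LOAD_FAST i → push 0. Stack: [0]
LOAD_CONST → push 4. Stack: [0, 4]
COMPARE_OP bool(<) → 0 vs 4 = True. Stack: [True]
POP_JUMP_IF_FALSE → pop True; no jump. Stack: []
LOAD_FAST_LOAD_FAST s,a → push -5,9. Stack: [-5, 9]
BINARY_OP % → -5 % 9 = 4. Stack: [4]
STORE_FAST s → s=4. Stack: []
LOAD_FAST i → push 0. Stack: [0]
LOAD_CONST → push 1. Stack: [0, 1]
BINARY_OP + → 0 + 1 = 1. Stack: [1]
STORE_FAST i → i=1. Stack: []
LOAD_FAST i → push 1. Stack: [1]
LOAD_CONST → push 4. Stack: [1, 4]
COMPARE_OP bool(<) → 1 vs 4 = True. Stack: [True]
POP_JUMP_IF_FALSE → pop True; no jump. Stack: []
LOAD_FAST_LOAD_FAST s,a → push 4,9. Stack: [4, 9]
BINARY_OP % → 4 % 9 = 4. Stack: [4]
STORE_FAST s → s=4. Stack: []
LOAD_FAST i → push 1. Stack: [1]
LOAD_CONST → push 1. Stack: [1, 1]
BINARY_OP + → 1 + 1 = 2. Stack: [2]
STORE_FAST i → i=2. Stack: []
LOAD_FAST i → push 2. Stack: [2]
LOAD_CONST → push 4. Stack: [2, 4]
COMPARE_OP bool(<) → 2 vs 4 = True. Stack: [True]
POP_JUMP_IF_FALSE → pop True; no jump. Stack: []
LOAD_FAST_LOAD_FAST s,a → push 4,9. Stack: [4, 9]
BINARY_OP % → 4 % 9 = 4. Stack: [4]
STORE_FAST s → s=4. Stack: []
LOAD_FAST i → push 2. Stack: [2]
LOAD_CONST → push 1. Stack: [2, 1]
BINARY_OP + → 2 + 1 = 3. Stack: [3]
STORE_FAST i → i=3. Stack: []
LOAD_FAST i → push 3. Stack: [3]
LOAD_CONST → push 4. Stack: [3, 4]
COMPARE_OP bool(<) → 3 vs 4 = True. Stack: [True]
POP_JUMP_IF_FALSE → pop True; no jump. Stack: []
LOAD_FAST_LOAD_FAST s,a → push 4,9. Stack: [4, 9]
BINARY_OP % → 4 % 9 = 4. Stack: [4]
STORE_FAST s → s=4. Stack: []
LOAD_FAST i → push 3. Stack: [3]
LOAD_CONST → push 1. Stack: [3, 1]
BINARY_OP + → 3 + 1 = 4. Stack: [4]
STORE_FAST i → i=4. Stack: []
LOAD_FAST i → push 4. Stack: [4]
LOAD_CONST → push 4. Stack: [4, 4]
COMPARE_OP bool(<) → 4 vs 4 = False. Stack: [False]
POP_JUMP_IF_FALSE → pop False; jump. Stack: []
LOAD_FAST s → push 4. Stack: [4]
RETURN_VALUE → return 4.

4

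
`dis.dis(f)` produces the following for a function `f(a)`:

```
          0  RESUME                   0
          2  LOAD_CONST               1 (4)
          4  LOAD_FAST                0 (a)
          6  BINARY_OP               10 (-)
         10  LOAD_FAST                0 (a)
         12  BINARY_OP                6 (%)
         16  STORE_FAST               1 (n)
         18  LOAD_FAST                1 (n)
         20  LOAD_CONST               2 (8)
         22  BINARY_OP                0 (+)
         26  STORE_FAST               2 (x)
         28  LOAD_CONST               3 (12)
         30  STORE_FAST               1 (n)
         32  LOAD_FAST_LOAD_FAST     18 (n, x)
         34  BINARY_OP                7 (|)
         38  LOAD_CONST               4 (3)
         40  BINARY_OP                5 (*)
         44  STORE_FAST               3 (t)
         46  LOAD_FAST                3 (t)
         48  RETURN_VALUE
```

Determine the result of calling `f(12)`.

LOAD_CONST → push 4. Stack: [4]
LOAD_FAST a → push 12. Stack: [4, 12]
BINARY_OP - → 4 - 12 = -8. Stack: [-8]
LOAD_FAST a → push 12. Stack: [-8, 12]
BINARY_OP % → -8 % 12 = 4. Stack: [4]
STORE_FAST n → n=4. Stack: []
LOAD_FAST n → push 4. Stack: [4]
LOAD_CONST → push 8. Stack: [4, 8]
BINARY_OP + → 4 + 8 = 12. Stack: [12]
STORE_FAST x → x=12. Stack: []
LOAD_CONST → push 12. Stack: [12]
STORE_FAST n → n=12. Stack: []
LOAD_FAST_LOAD_FAST n,x → push 12,12. Stack: [12, 12]
BINARY_OP | → 12 | 12 = 12. Stack: [12]
LOAD_CONST → push 3. Stack: [12, 3]
BINARY_OP * → 12 * 3 = 36. Stack: [36]
STORE_FAST t → t=36. Stack: []
LOAD_FAST t → push 36. Stack: [36]
RETURN_VALUE → return 36.

36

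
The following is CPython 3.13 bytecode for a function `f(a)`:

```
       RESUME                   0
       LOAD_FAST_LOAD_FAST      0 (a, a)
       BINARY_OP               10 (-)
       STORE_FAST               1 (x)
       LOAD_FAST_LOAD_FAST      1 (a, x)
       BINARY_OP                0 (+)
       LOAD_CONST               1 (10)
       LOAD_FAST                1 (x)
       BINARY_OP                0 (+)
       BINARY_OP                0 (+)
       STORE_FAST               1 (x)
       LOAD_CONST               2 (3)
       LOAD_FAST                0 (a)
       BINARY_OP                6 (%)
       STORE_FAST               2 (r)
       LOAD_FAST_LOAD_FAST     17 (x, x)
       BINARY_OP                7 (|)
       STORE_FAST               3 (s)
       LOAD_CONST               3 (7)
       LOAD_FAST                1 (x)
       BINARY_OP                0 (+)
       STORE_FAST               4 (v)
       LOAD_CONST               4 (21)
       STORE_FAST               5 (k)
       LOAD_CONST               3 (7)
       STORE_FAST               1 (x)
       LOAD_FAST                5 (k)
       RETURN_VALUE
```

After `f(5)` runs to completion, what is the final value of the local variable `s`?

LOAD_FAST_LOAD_FAST a,a → push 5,5. Stack: [5, 5]
BINARY_OP - → 5 - 5 = 0. Stack: [0]
STORE_FAST x → x=0. Stack: []
LOAD_FAST_LOAD_FAST a,x → push 5,0. Stack: [5, 0]
BINARY_OP + → 5 + 0 = 5. Stack: [5]
LOAD_CONST → push 10. Stack: [5, 10]
LOAD_FAST x → push 0. Stack: [5, 10, 0]
BINARY_OP + → 10 + 0 = 10. Stack: [5, 10]
BINARY_OP + → 5 + 10 = 15. Stack: [15]
STORE_FAST x → x=15. Stack: []
LOAD_CONST → push 3. Stack: [3]
LOAD_FAST a → push 5. Stack: [3, 5]
BINARY_OP % → 3 % 5 = 3. Stack: [3]
STORE_FAST r → r=3. Stack: []
LOAD_FAST_LOAD_FAST x,x → push 15,15. Stack: [15, 15]
BINARY_OP | → 15 | 15 = 15. Stack: [15]
STORE_FAST s → s=15. Stack: []
LOAD_CONST → push 7. Stack: [7]
LOAD_FAST x → push 15. Stack: [7, 15]
BINARY_OP + → 7 + 15 = 22. Stack: [22]
STORE_FAST v → v=22. Stack: []
LOAD_CONST → push 21. Stack: [21]
STORE_FAST k → k=21. Stack: []
LOAD_CONST → push 7. Stack: [7]
STORE_FAST x → x=7. Stack: []
LOAD_FAST k → push 21. Stack: [21]
RETURN_VALUE → return 21.

15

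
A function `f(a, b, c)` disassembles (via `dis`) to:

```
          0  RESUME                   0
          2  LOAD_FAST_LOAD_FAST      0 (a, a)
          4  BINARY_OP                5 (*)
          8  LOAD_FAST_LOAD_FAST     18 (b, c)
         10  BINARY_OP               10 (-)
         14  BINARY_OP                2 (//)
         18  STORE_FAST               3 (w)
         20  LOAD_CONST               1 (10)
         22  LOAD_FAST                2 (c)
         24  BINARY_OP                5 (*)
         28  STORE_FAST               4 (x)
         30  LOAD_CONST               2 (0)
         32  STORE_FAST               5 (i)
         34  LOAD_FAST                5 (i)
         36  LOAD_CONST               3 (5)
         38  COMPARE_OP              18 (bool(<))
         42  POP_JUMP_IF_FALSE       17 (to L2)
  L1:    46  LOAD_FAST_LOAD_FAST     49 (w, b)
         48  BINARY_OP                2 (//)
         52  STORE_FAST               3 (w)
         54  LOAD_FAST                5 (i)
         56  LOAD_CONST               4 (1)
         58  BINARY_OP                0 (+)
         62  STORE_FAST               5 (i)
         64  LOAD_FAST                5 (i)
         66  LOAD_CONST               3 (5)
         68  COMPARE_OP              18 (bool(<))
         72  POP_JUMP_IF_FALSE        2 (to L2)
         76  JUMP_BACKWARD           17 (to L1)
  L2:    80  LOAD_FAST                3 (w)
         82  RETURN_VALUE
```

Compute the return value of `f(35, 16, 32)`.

-1

LOAD_FAST_LOAD_FAST a,a → push 35,35
BINARY_OP * → 35 * 35 = 1225
LOAD_FAST_LOAD_FAST b,c → push 16,32
BINARY_OP - → 16 - 32 = -16
BINARY_OP // → 1225 // -16 = -77
STORE_FAST w → w=-77
LOAD_CONST → push 10
LOAD_FAST c → push 32
BINARY_OP * → 10 * 32 = 320
STORE_FAST x → x=320
LOAD_CONST → push 0
STORE_FAST i → i=0
LOAD_FAST i → push 0
LOAD_CONST → push 5
COMPARE_OP bool(<) → 0 vs 5 = True
POP_JUMP_IF_FALSE → pop True; no jump
LOAD_FAST_LOAD_FAST w,b → push -77,16
BINARY_OP // → -77 // 16 = -5
STORE_FAST w → w=-5
LOAD_FAST i → push 0
LOAD_CONST → push 1
BINARY_OP + → 0 + 1 = 1
STORE_FAST i → i=1
LOAD_FAST i → push 1
LOAD_CONST → push 5
COMPARE_OP bool(<) → 1 vs 5 = True
POP_JUMP_IF_FALSE → pop True; no jump
LOAD_FAST_LOAD_FAST w,b → push -5,16
BINARY_OP // → -5 // 16 = -1
STORE_FAST w → w=-1
LOAD_FAST i → push 1
LOAD_CONST → push 1
BINARY_OP + → 1 + 1 = 2
STORE_FAST i → i=2
LOAD_FAST i → push 2
LOAD_CONST → push 5
COMPARE_OP bool(<) → 2 vs 5 = True
POP_JUMP_IF_FALSE → pop True; no jump
LOAD_FAST_LOAD_FAST w,b → push -1,16
BINARY_OP // → -1 // 16 = -1
STORE_FAST w → w=-1
LOAD_FAST i → push 2
LOAD_CONST → push 1
BINARY_OP + → 2 + 1 = 3
STORE_FAST i → i=3
LOAD_FAST i → push 3
LOAD_CONST → push 5
COMPARE_OP bool(<) → 3 vs 5 = True
POP_JUMP_IF_FALSE → pop True; no jump
LOAD_FAST_LOAD_FAST w,b → push -1,16
BINARY_OP // → -1 // 16 = -1
STORE_FAST w → w=-1
LOAD_FAST i → push 3
LOAD_CONST → push 1
BINARY_OP + → 3 + 1 = 4
STORE_FAST i → i=4
LOAD_FAST i → push 4
LOAD_CONST → push 5
COMPARE_OP bool(<) → 4 vs 5 = True
POP_JUMP_IF_FALSE → pop True; no jump
LOAD_FAST_LOAD_FAST w,b → push -1,16
BINARY_OP // → -1 // 16 = -1
STORE_FAST w → w=-1
LOAD_FAST i → push 4
LOAD_CONST → push 1
BINARY_OP + → 4 + 1 = 5
STORE_FAST i → i=5
LOAD_FAST i → push 5
LOAD_CONST → push 5
COMPARE_OP bool(<) → 5 vs 5 = False
POP_JUMP_IF_FALSE → pop False; jump
LOAD_FAST w → push -1
RETURN_VALUE → return -1.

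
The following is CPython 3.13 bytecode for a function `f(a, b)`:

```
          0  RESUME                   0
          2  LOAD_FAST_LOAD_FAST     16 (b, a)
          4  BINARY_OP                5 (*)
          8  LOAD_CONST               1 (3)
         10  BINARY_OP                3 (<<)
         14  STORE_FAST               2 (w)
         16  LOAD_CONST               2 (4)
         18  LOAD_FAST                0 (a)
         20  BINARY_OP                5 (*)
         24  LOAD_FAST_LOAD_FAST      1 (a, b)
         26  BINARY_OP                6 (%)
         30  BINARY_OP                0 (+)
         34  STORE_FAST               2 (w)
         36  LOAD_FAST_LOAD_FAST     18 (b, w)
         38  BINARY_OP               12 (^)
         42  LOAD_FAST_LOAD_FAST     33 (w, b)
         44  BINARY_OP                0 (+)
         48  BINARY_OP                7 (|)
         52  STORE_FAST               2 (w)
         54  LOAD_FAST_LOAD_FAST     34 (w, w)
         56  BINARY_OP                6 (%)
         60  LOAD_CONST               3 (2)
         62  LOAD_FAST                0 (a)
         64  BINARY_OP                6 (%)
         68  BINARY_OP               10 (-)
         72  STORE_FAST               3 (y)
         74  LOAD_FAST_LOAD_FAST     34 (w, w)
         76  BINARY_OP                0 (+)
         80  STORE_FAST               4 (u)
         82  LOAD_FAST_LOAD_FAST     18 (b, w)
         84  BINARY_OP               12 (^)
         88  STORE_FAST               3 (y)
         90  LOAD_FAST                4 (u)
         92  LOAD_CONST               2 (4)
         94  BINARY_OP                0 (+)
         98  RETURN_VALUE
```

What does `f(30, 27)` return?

LOAD_FAST_LOAD_FAST b,a → push 27,30. Stack: [27, 30]
BINARY_OP * → 27 * 30 = 810. Stack: [810]
LOAD_CONST → push 3. Stack: [810, 3]
BINARY_OP << → 810 << 3 = 6480. Stack: [6480]
STORE_FAST w → w=6480. Stack: []
LOAD_CONST → push 4. Stack: [4]
LOAD_FAST a → push 30. Stack: [4, 30]
BINARY_OP * → 4 * 30 = 120. Stack: [120]
LOAD_FAST_LOAD_FAST a,b → push 30,27. Stack: [120, 30, 27]
BINARY_OP % → 30 % 27 = 3. Stack: [120, 3]
BINARY_OP + → 120 + 3 = 123. Stack: [123]
STORE_FAST w → w=123. Stack: []
LOAD_FAST_LOAD_FAST b,w → push 27,123. Stack: [27, 123]
BINARY_OP ^ → 27 ^ 123 = 96. Stack: [96]
LOAD_FAST_LOAD_FAST w,b → push 123,27. Stack: [96, 123, 27]
BINARY_OP + → 123 + 27 = 150. Stack: [96, 150]
BINARY_OP | → 96 | 150 = 246. Stack: [246]
STORE_FAST w → w=246. Stack: []
LOAD_FAST_LOAD_FAST w,w → push 246,246. Stack: [246, 246]
BINARY_OP % → 246 % 246 = 0. Stack: [0]
LOAD_CONST → push 2. Stack: [0, 2]
LOAD_FAST a → push 30. Stack: [0, 2, 30]
BINARY_OP % → 2 % 30 = 2. Stack: [0, 2]
BINARY_OP - → 0 - 2 = -2. Stack: [-2]
STORE_FAST y → y=-2. Stack: []
LOAD_FAST_LOAD_FAST w,w → push 246,246. Stack: [246, 246]
BINARY_OP + → 246 + 246 = 492. Stack: [492]
STORE_FAST u → u=492. Stack: []
LOAD_FAST_LOAD_FAST b,w → push 27,246. Stack: [27, 246]
BINARY_OP ^ → 27 ^ 246 = 237. Stack: [237]
STORE_FAST y → y=237. Stack: []
LOAD_FAST u → push 492. Stack: [492]
LOAD_CONST → push 4. Stack: [492, 4]
BINARY_OP + → 492 + 4 = 496. Stack: [496]
RETURN_VALUE → return 496.

496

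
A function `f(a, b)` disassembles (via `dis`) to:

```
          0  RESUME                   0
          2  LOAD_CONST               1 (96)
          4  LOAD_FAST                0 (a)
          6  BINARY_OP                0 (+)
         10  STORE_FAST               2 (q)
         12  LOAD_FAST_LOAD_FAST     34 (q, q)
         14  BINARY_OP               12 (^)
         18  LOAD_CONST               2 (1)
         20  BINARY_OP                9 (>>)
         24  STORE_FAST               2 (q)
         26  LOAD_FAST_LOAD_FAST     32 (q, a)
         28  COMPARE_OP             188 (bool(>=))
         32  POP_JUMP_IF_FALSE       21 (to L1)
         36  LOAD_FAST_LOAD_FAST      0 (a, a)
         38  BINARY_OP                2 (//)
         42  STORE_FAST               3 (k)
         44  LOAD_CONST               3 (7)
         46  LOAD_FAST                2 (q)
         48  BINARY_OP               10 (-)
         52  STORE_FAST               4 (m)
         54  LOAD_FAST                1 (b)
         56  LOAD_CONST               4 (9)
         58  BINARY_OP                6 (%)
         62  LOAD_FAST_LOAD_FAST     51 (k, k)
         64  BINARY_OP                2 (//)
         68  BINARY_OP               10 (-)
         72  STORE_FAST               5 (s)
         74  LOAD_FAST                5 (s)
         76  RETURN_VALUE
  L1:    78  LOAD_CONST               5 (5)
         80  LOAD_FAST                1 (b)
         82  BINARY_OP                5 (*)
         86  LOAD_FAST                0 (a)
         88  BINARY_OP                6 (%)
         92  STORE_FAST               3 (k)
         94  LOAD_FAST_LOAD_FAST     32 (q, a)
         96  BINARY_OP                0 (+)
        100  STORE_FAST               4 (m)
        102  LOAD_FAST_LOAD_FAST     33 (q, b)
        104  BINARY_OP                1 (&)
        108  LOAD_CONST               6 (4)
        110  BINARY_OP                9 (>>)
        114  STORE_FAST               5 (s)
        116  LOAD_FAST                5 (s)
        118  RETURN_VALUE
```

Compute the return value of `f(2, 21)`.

0

LOAD_CONST → push 96. Stack: [96]
LOAD_FAST a → push 2. Stack: [96, 2]
BINARY_OP + → 96 + 2 = 98. Stack: [98]
STORE_FAST q → q=98. Stack: []
LOAD_FAST_LOAD_FAST q,q → push 98,98. Stack: [98, 98]
BINARY_OP ^ → 98 ^ 98 = 0. Stack: [0]
LOAD_CONST → push 1. Stack: [0, 1]
BINARY_OP >> → 0 >> 1 = 0. Stack: [0]
STORE_FAST q → q=0. Stack: []
LOAD_FAST_LOAD_FAST q,a → push 0,2. Stack: [0, 2]
COMPARE_OP bool(>=) → 0 vs 2 = False. Stack: [False]
POP_JUMP_IF_FALSE → pop False; jump. Stack: []
LOAD_CONST → push 5. Stack: [5]
LOAD_FAST b → push 21. Stack: [5, 21]
BINARY_OP * → 5 * 21 = 105. Stack: [105]
LOAD_FAST a → push 2. Stack: [105, 2]
BINARY_OP % → 105 % 2 = 1. Stack: [1]
STORE_FAST k → k=1. Stack: []
LOAD_FAST_LOAD_FAST q,a → push 0,2. Stack: [0, 2]
BINARY_OP + → 0 + 2 = 2. Stack: [2]
STORE_FAST m → m=2. Stack: []
LOAD_FAST_LOAD_FAST q,b → push 0,21. Stack: [0, 21]
BINARY_OP & → 0 & 21 = 0. Stack: [0]
LOAD_CONST → push 4. Stack: [0, 4]
BINARY_OP >> → 0 >> 4 = 0. Stack: [0]
STORE_FAST s → s=0. Stack: []
LOAD_FAST s → push 0. Stack: [0]
RETURN_VALUE → return 0.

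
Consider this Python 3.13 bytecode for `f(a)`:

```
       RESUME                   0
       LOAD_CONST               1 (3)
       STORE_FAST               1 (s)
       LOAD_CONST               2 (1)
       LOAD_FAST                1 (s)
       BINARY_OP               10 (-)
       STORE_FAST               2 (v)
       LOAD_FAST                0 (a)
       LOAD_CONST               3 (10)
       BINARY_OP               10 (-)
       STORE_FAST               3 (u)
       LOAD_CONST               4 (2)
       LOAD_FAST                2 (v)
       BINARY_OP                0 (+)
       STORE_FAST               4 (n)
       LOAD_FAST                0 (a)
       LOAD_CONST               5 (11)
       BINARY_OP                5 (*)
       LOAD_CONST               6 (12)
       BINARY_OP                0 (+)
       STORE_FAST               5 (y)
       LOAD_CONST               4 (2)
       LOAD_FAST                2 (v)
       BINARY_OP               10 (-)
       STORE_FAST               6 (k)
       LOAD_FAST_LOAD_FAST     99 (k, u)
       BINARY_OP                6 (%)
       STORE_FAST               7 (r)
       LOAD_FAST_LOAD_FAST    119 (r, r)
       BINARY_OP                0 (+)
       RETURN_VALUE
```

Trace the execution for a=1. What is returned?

-10

LOAD_CONST → push 3. Stack: [3]
STORE_FAST s → s=3. Stack: []
LOAD_CONST → push 1. Stack: [1]
LOAD_FAST s → push 3. Stack: [1, 3]
BINARY_OP - → 1 - 3 = -2. Stack: [-2]
STORE_FAST v → v=-2. Stack: []
LOAD_FAST a → push 1. Stack: [1]
LOAD_CONST → push 10. Stack: [1, 10]
BINARY_OP - → 1 - 10 = -9. Stack: [-9]
STORE_FAST u → u=-9. Stack: []
LOAD_CONST → push 2. Stack: [2]
LOAD_FAST v → push -2. Stack: [2, -2]
BINARY_OP + → 2 + -2 = 0. Stack: [0]
STORE_FAST n → n=0. Stack: []
LOAD_FAST a → push 1. Stack: [1]
LOAD_CONST → push 11. Stack: [1, 11]
BINARY_OP * → 1 * 11 = 11. Stack: [11]
LOAD_CONST → push 12. Stack: [11, 12]
BINARY_OP + → 11 + 12 = 23. Stack: [23]
STORE_FAST y → y=23. Stack: []
LOAD_CONST → push 2. Stack: [2]
LOAD_FAST v → push -2. Stack: [2, -2]
BINARY_OP - → 2 - -2 = 4. Stack: [4]
STORE_FAST k → k=4. Stack: []
LOAD_FAST_LOAD_FAST k,u → push 4,-9. Stack: [4, -9]
BINARY_OP % → 4 % -9 = -5. Stack: [-5]
STORE_FAST r → r=-5. Stack: []
LOAD_FAST_LOAD_FAST r,r → push -5,-5. Stack: [-5, -5]
BINARY_OP + → -5 + -5 = -10. Stack: [-10]
RETURN_VALUE → return -10.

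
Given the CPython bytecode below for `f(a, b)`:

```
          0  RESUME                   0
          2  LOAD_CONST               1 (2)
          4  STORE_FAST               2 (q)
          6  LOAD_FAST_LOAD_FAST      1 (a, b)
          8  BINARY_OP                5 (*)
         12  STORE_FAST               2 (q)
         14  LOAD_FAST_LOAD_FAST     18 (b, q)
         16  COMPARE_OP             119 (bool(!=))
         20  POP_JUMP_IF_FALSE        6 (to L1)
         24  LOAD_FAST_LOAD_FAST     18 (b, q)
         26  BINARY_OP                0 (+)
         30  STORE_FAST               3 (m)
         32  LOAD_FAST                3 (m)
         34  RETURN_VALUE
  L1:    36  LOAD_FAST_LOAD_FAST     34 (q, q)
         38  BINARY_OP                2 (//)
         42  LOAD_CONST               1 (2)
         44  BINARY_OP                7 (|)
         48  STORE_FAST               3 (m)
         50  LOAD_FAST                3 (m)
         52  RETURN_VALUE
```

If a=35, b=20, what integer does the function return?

LOAD_CONST → push 2. Stack: [2]
STORE_FAST q → q=2. Stack: []
LOAD_FAST_LOAD_FAST a,b → push 35,20. Stack: [35, 20]
BINARY_OP * → 35 * 20 = 700. Stack: [700]
STORE_FAST q → q=700. Stack: []
LOAD_FAST_LOAD_FAST b,q → push 20,700. Stack: [20, 700]
COMPARE_OP bool(!=) → 20 vs 700 = True. Stack: [True]
POP_JUMP_IF_FALSE → pop True; no jump. Stack: []
LOAD_FAST_LOAD_FAST b,q → push 20,700. Stack: [20, 700]
BINARY_OP + → 20 + 700 = 720. Stack: [720]
STORE_FAST m → m=720. Stack: []
LOAD_FAST m → push 720. Stack: [720]
RETURN_VALUE → return 720.

720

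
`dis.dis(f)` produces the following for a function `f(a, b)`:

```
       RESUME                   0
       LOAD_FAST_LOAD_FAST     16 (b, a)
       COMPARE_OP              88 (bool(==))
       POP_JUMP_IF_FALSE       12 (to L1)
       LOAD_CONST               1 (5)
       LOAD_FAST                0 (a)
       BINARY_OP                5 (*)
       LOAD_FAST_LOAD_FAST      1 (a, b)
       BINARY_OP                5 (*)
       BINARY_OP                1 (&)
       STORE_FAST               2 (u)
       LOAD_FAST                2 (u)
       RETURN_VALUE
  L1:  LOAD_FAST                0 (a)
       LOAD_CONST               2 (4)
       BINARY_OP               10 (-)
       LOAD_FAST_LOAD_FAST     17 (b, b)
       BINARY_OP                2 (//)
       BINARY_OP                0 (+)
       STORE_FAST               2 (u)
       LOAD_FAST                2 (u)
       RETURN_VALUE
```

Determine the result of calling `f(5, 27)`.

LOAD_FAST_LOAD_FAST b,a → push 27,5. Stack: [27, 5]
COMPARE_OP bool(==) → 27 vs 5 = False. Stack: [False]
POP_JUMP_IF_FALSE → pop False; jump. Stack: []
LOAD_FAST a → push 5. Stack: [5]
LOAD_CONST → push 4. Stack: [5, 4]
BINARY_OP - → 5 - 4 = 1. Stack: [1]
LOAD_FAST_LOAD_FAST b,b → push 27,27. Stack: [1, 27, 27]
BINARY_OP // → 27 // 27 = 1. Stack: [1, 1]
BINARY_OP + → 1 + 1 = 2. Stack: [2]
STORE_FAST u → u=2. Stack: []
LOAD_FAST u → push 2. Stack: [2]
RETURN_VALUE → return 2.

2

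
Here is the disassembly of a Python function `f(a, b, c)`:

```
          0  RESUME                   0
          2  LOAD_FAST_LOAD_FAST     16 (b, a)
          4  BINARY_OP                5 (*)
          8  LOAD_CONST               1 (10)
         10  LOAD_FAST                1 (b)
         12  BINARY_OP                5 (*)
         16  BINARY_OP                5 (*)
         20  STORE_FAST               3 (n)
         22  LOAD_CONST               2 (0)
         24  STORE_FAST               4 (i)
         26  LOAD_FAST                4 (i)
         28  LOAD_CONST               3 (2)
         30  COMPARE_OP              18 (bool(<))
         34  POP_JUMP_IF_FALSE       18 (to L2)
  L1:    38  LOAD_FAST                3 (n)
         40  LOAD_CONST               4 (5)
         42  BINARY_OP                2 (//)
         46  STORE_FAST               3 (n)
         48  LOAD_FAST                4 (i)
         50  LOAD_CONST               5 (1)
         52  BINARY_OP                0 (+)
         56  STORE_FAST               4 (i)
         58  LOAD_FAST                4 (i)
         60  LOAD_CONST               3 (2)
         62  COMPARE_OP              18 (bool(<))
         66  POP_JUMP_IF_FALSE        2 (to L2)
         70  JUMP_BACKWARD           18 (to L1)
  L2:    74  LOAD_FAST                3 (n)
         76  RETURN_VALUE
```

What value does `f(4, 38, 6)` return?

2310

LOAD_FAST_LOAD_FAST b,a → push 38,4. Stack: [38, 4]
BINARY_OP * → 38 * 4 = 152. Stack: [152]
LOAD_CONST → push 10. Stack: [152, 10]
LOAD_FAST b → push 38. Stack: [152, 10, 38]
BINARY_OP * → 10 * 38 = 380. Stack: [152, 380]
BINARY_OP * → 152 * 380 = 57760. Stack: [57760]
STORE_FAST n → n=57760. Stack: []
LOAD_CONST → push 0. Stack: [0]
STORE_FAST i → i=0. Stack: []
LOAD_FAST i → push 0. Stack: [0]
LOAD_CONST → push 2. Stack: [0, 2]
COMPARE_OP bool(<) → 0 vs 2 = True. Stack: [True]
POP_JUMP_IF_FALSE → pop True; no jump. Stack: []
LOAD_FAST n → push 57760. Stack: [57760]
LOAD_CONST → push 5. Stack: [57760, 5]
BINARY_OP // → 57760 // 5 = 11552. Stack: [11552]
STORE_FAST n → n=11552. Stack: []
LOAD_FAST i → push 0. Stack: [0]
LOAD_CONST → push 1. Stack: [0, 1]
BINARY_OP + → 0 + 1 = 1. Stack: [1]
STORE_FAST i → i=1. Stack: []
LOAD_FAST i → push 1. Stack: [1]
LOAD_CONST → push 2. Stack: [1, 2]
COMPARE_OP bool(<) → 1 vs 2 = True. Stack: [True]
POP_JUMP_IF_FALSE → pop True; no jump. Stack: []
LOAD_FAST n → push 11552. Stack: [11552]
LOAD_CONST → push 5. Stack: [11552, 5]
BINARY_OP // → 11552 // 5 = 2310. Stack: [2310]
STORE_FAST n → n=2310. Stack: []
LOAD_FAST i → push 1. Stack: [1]
LOAD_CONST → push 1. Stack: [1, 1]
BINARY_OP + → 1 + 1 = 2. Stack: [2]
STORE_FAST i → i=2. Stack: []
LOAD_FAST i → push 2. Stack: [2]
LOAD_CONST → push 2. Stack: [2, 2]
COMPARE_OP bool(<) → 2 vs 2 = False. Stack: [False]
POP_JUMP_IF_FALSE → pop False; jump. Stack: []
LOAD_FAST n → push 2310. Stack: [2310]
RETURN_VALUE → return 2310.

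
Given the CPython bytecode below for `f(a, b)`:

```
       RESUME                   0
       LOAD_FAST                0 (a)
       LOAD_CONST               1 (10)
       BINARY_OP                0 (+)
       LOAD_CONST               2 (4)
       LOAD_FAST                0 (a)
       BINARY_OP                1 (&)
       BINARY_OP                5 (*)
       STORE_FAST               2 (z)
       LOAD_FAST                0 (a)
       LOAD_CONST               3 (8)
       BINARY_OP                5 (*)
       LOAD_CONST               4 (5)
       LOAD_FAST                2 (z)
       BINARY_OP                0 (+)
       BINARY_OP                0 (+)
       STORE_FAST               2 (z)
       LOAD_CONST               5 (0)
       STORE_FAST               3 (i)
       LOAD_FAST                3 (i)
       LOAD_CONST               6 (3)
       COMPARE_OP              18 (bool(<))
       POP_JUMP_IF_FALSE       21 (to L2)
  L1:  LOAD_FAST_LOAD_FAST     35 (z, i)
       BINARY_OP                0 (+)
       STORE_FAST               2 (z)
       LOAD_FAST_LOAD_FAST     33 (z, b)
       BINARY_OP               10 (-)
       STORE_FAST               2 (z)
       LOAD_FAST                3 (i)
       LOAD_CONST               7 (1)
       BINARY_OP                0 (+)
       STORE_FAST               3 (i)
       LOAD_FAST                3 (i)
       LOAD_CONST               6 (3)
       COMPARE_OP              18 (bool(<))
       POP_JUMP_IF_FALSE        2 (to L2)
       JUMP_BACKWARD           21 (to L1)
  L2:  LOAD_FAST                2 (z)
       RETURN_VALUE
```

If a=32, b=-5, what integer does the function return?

LOAD_FAST a → push 32
LOAD_CONST → push 10
BINARY_OP + → 32 + 10 = 42
LOAD_CONST → push 4
LOAD_FAST a → push 32
BINARY_OP & → 4 & 32 = 0
BINARY_OP * → 42 * 0 = 0
STORE_FAST z → z=0
LOAD_FAST a → push 32
LOAD_CONST → push 8
BINARY_OP * → 32 * 8 = 256
LOAD_CONST → push 5
LOAD_FAST z → push 0
BINARY_OP + → 5 + 0 = 5
BINARY_OP + → 256 + 5 = 261
STORE_FAST z → z=261
LOAD_CONST → push 0
STORE_FAST i → i=0
LOAD_FAST i → push 0
LOAD_CONST → push 3
COMPARE_OP bool(<) → 0 vs 3 = True
POP_JUMP_IF_FALSE → pop True; no jump
LOAD_FAST_LOAD_FAST z,i → push 261,0
BINARY_OP + → 261 + 0 = 261
STORE_FAST z → z=261
LOAD_FAST_LOAD_FAST z,b → push 261,-5
BINARY_OP - → 261 - -5 = 266
STORE_FAST z → z=266
LOAD_FAST i → push 0
LOAD_CONST → push 1
BINARY_OP + → 0 + 1 = 1
STORE_FAST i → i=1
LOAD_FAST i → push 1
LOAD_CONST → push 3
COMPARE_OP bool(<) → 1 vs 3 = True
POP_JUMP_IF_FALSE → pop True; no jump
LOAD_FAST_LOAD_FAST z,i → push 266,1
BINARY_OP + → 266 + 1 = 267
STORE_FAST z → z=267
LOAD_FAST_LOAD_FAST z,b → push 267,-5
BINARY_OP - → 267 - -5 = 272
STORE_FAST z → z=272
LOAD_FAST i → push 1
LOAD_CONST → push 1
BINARY_OP + → 1 + 1 = 2
STORE_FAST i → i=2
LOAD_FAST i → push 2
LOAD_CONST → push 3
COMPARE_OP bool(<) → 2 vs 3 = True
POP_JUMP_IF_FALSE → pop True; no jump
LOAD_FAST_LOAD_FAST z,i → push 272,2
BINARY_OP + → 272 + 2 = 274
STORE_FAST z → z=274
LOAD_FAST_LOAD_FAST z,b → push 274,-5
BINARY_OP - → 274 - -5 = 279
STORE_FAST z → z=279
LOAD_FAST i → push 2
LOAD_CONST → push 1
BINARY_OP + → 2 + 1 = 3
STORE_FAST i → i=3
LOAD_FAST i → push 3
LOAD_CONST → push 3
COMPARE_OP bool(<) → 3 vs 3 = False
POP_JUMP_IF_FALSE → pop False; jump
LOAD_FAST z → push 279
RETURN_VALUE → return 279.

279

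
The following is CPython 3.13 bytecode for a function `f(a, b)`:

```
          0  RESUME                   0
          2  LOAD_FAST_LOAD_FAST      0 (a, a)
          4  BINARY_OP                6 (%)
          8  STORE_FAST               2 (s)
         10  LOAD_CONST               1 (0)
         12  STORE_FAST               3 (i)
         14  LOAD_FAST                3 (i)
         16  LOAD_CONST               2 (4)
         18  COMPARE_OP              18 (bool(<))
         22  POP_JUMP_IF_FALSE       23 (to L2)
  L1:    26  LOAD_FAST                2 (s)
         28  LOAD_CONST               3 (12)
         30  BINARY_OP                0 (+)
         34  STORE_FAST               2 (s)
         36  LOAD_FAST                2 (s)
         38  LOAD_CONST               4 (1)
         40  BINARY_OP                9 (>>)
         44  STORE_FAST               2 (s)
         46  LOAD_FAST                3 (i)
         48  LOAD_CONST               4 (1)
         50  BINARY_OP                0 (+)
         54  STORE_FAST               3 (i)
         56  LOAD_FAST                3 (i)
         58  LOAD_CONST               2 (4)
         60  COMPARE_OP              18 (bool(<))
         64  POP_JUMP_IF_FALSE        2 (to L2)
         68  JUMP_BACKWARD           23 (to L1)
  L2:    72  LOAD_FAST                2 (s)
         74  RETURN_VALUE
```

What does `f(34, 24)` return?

LOAD_FAST_LOAD_FAST a,a → push 34,34
BINARY_OP % → 34 % 34 = 0
STORE_FAST s → s=0
LOAD_CONST → push 0
STORE_FAST i → i=0
LOAD_FAST i → push 0
LOAD_CONST → push 4
COMPARE_OP bool(<) → 0 vs 4 = True
POP_JUMP_IF_FALSE → pop True; no jump
LOAD_FAST s → push 0
LOAD_CONST → push 12
BINARY_OP + → 0 + 12 = 12
STORE_FAST s → s=12
LOAD_FAST s → push 12
LOAD_CONST → push 1
BINARY_OP >> → 12 >> 1 = 6
STORE_FAST s → s=6
LOAD_FAST i → push 0
LOAD_CONST → push 1
BINARY_OP + → 0 + 1 = 1
STORE_FAST i → i=1
LOAD_FAST i → push 1
LOAD_CONST → push 4
COMPARE_OP bool(<) → 1 vs 4 = True
POP_JUMP_IF_FALSE → pop True; no jump
LOAD_FAST s → push 6
LOAD_CONST → push 12
BINARY_OP + → 6 + 12 = 18
STORE_FAST s → s=18
LOAD_FAST s → push 18
LOAD_CONST → push 1
BINARY_OP >> → 18 >> 1 = 9
STORE_FAST s → s=9
LOAD_FAST i → push 1
LOAD_CONST → push 1
BINARY_OP + → 1 + 1 = 2
STORE_FAST i → i=2
LOAD_FAST i → push 2
LOAD_CONST → push 4
COMPARE_OP bool(<) → 2 vs 4 = True
POP_JUMP_IF_FALSE → pop True; no jump
LOAD_FAST s → push 9
LOAD_CONST → push 12
BINARY_OP + → 9 + 12 = 21
STORE_FAST s → s=21
LOAD_FAST s → push 21
LOAD_CONST → push 1
BINARY_OP >> → 21 >> 1 = 10
STORE_FAST s → s=10
LOAD_FAST i → push 2
LOAD_CONST → push 1
BINARY_OP + → 2 + 1 = 3
STORE_FAST i → i=3
LOAD_FAST i → push 3
LOAD_CONST → push 4
COMPARE_OP bool(<) → 3 vs 4 = True
POP_JUMP_IF_FALSE → pop True; no jump
LOAD_FAST s → push 10
LOAD_CONST → push 12
BINARY_OP + → 10 + 12 = 22
STORE_FAST s → s=22
LOAD_FAST s → push 22
LOAD_CONST → push 1
BINARY_OP >> → 22 >> 1 = 11
STORE_FAST s → s=11
LOAD_FAST i → push 3
LOAD_CONST → push 1
BINARY_OP + → 3 + 1 = 4
STORE_FAST i → i=4
LOAD_FAST i → push 4
LOAD_CONST → push 4
COMPARE_OP bool(<) → 4 vs 4 = False
POP_JUMP_IF_FALSE → pop False; jump
LOAD_FAST s → push 11
RETURN_VALUE → return 11.

11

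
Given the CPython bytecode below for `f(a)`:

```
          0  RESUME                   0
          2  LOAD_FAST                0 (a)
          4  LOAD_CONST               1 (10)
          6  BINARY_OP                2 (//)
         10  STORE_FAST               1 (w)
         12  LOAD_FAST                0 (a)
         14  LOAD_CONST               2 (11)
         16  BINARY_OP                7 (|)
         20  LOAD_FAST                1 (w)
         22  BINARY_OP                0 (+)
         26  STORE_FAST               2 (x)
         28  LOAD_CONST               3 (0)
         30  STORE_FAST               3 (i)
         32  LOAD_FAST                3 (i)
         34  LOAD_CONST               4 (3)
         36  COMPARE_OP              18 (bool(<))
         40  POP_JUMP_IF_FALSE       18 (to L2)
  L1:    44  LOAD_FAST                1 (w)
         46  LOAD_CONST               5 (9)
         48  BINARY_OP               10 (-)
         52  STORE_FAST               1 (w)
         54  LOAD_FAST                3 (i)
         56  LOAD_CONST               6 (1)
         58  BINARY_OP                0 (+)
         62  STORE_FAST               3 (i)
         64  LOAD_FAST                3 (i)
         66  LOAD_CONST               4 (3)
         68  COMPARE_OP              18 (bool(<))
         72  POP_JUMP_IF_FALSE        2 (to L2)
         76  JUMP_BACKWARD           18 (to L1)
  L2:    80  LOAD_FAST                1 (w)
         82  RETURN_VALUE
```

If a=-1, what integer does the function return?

LOAD_FAST a → push -1. Stack: [-1]
LOAD_CONST → push 10. Stack: [-1, 10]
BINARY_OP // → -1 // 10 = -1. Stack: [-1]
STORE_FAST w → w=-1. Stack: []
LOAD_FAST a → push -1. Stack: [-1]
LOAD_CONST → push 11. Stack: [-1, 11]
BINARY_OP | → -1 | 11 = -1. Stack: [-1]
LOAD_FAST w → push -1. Stack: [-1, -1]
BINARY_OP + → -1 + -1 = -2. Stack: [-2]
STORE_FAST x → x=-2. Stack: []
LOAD_CONST → push 0. Stack: [0]
STORE_FAST i → i=0. Stack: []
LOAD_FAST i → push 0. Stack: [0]
LOAD_CONST → push 3. Stack: [0, 3]
COMPARE_OP bool(<) → 0 vs 3 = True. Stack: [True]
POP_JUMP_IF_FALSE → pop True; no jump. Stack: []
LOAD_FAST w → push -1. Stack: [-1]
LOAD_CONST → push 9. Stack: [-1, 9]
BINARY_OP - → -1 - 9 = -10. Stack: [-10]
STORE_FAST w → w=-10. Stack: []
LOAD_FAST i → push 0. Stack: [0]
LOAD_CONST → push 1. Stack: [0, 1]
BINARY_OP + → 0 + 1 = 1. Stack: [1]
STORE_FAST i → i=1. Stack: []
LOAD_FAST i → push 1. Stack: [1]
LOAD_CONST → push 3. Stack: [1, 3]
COMPARE_OP bool(<) → 1 vs 3 = True. Stack: [True]
POP_JUMP_IF_FALSE → pop True; no jump. Stack: []
LOAD_FAST w → push -10. Stack: [-10]
LOAD_CONST → push 9. Stack: [-10, 9]
BINARY_OP - → -10 - 9 = -19. Stack: [-19]
STORE_FAST w → w=-19. Stack: []
LOAD_FAST i → push 1. Stack: [1]
LOAD_CONST → push 1. Stack: [1, 1]
BINARY_OP + → 1 + 1 = 2. Stack: [2]
STORE_FAST i → i=2. Stack: []
LOAD_FAST i → push 2. Stack: [2]
LOAD_CONST → push 3. Stack: [2, 3]
COMPARE_OP bool(<) → 2 vs 3 = True. Stack: [True]
POP_JUMP_IF_FALSE → pop True; no jump. Stack: []
LOAD_FAST w → push -19. Stack: [-19]
LOAD_CONST → push 9. Stack: [-19, 9]
BINARY_OP - → -19 - 9 = -28. Stack: [-28]
STORE_FAST w → w=-28. Stack: []
LOAD_FAST i → push 2. Stack: [2]
LOAD_CONST → push 1. Stack: [2, 1]
BINARY_OP + → 2 + 1 = 3. Stack: [3]
STORE_FAST i → i=3. Stack: []
LOAD_FAST i → push 3. Stack: [3]
LOAD_CONST → push 3. Stack: [3, 3]
COMPARE_OP bool(<) → 3 vs 3 = False. Stack: [False]
POP_JUMP_IF_FALSE → pop False; jump. Stack: []
LOAD_FAST w → push -28. Stack: [-28]
RETURN_VALUE → return -28.

-28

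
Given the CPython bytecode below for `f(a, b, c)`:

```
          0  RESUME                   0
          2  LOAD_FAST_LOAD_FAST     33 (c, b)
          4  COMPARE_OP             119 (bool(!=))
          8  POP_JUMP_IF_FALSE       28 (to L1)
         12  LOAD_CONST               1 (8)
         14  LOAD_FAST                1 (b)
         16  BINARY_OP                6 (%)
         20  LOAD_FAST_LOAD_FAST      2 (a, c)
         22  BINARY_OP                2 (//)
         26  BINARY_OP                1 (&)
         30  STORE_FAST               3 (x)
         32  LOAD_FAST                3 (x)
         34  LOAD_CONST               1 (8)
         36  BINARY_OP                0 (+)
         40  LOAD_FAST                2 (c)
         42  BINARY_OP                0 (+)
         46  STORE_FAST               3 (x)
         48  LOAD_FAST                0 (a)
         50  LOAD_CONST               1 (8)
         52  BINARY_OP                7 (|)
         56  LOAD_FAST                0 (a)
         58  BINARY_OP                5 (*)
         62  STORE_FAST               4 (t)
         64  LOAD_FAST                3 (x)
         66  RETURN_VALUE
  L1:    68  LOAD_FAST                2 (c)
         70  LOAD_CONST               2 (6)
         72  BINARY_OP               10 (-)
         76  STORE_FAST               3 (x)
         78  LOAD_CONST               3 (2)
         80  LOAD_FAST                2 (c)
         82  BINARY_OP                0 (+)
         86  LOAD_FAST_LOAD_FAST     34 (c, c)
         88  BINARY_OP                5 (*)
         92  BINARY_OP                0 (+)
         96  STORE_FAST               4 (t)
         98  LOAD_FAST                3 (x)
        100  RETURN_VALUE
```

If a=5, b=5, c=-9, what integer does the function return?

2

LOAD_FAST_LOAD_FAST c,b → push -9,5. Stack: [-9, 5]
COMPARE_OP bool(!=) → -9 vs 5 = True. Stack: [True]
POP_JUMP_IF_FALSE → pop True; no jump. Stack: []
LOAD_CONST → push 8. Stack: [8]
LOAD_FAST b → push 5. Stack: [8, 5]
BINARY_OP % → 8 % 5 = 3. Stack: [3]
LOAD_FAST_LOAD_FAST a,c → push 5,-9. Stack: [3, 5, -9]
BINARY_OP // → 5 // -9 = -1. Stack: [3, -1]
BINARY_OP & → 3 & -1 = 3. Stack: [3]
STORE_FAST x → x=3. Stack: []
LOAD_FAST x → push 3. Stack: [3]
LOAD_CONST → push 8. Stack: [3, 8]
BINARY_OP + → 3 + 8 = 11. Stack: [11]
LOAD_FAST c → push -9. Stack: [11, -9]
BINARY_OP + → 11 + -9 = 2. Stack: [2]
STORE_FAST x → x=2. Stack: []
LOAD_FAST a → push 5. Stack: [5]
LOAD_CONST → push 8. Stack: [5, 8]
BINARY_OP | → 5 | 8 = 13. Stack: [13]
LOAD_FAST a → push 5. Stack: [13, 5]
BINARY_OP * → 13 * 5 = 65. Stack: [65]
STORE_FAST t → t=65. Stack: []
LOAD_FAST x → push 2. Stack: [2]
RETURN_VALUE → return 2.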